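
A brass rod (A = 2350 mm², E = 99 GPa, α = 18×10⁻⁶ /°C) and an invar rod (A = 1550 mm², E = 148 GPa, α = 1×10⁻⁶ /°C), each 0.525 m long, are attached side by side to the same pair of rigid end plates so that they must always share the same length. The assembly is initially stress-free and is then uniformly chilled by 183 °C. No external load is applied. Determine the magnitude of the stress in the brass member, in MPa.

Equilibrium of a rigid end plate with no external load gives equal and opposite internal forces ±P in the two members. Since α_{brass} > α_{invar}, cooling drives the brass into tension and the invar into compression.
Compatibility of the two members (thermal + elastic change equal): (α₁ − α₂)ΔT = P·[1/(A₁E₁) + 1/(A₂E₂)].
|α₁ − α₂|·ΔT = 17×10⁻⁶ × 183 = 0.003111.
1/(A₁E₁) + 1/(A₂E₂) = 1/(2350×99×10³) + 1/(1550×148×10³) = 8.658×10⁻⁹ N⁻¹.
P = 0.003111 / 8.658×10⁻⁹ = 359300 N = 359.3 kN.
σ_{brass} = P/A₁ = 359300/2350 = 152.9 MPa, tensile.

σ ≈ 153 MPa (tensile)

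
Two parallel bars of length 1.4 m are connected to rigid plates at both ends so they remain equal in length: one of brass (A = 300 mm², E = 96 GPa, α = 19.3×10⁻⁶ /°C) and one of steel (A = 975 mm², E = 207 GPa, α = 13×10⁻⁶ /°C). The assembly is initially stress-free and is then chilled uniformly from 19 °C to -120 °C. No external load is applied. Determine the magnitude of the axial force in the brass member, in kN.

P ≈ 22.1 kN (tensile in the brass)

Equilibrium of a rigid end plate with no external load gives equal and opposite internal forces ±P in the two members. Since α_{brass} > α_{steel}, cooling drives the brass into tension and the steel into compression.
Setting the final lengths equal and cancelling L: (α₁ − α₂)ΔT = P/(A₁E₁) + P/(A₂E₂).
|α₁ − α₂|·ΔT = 6.3×10⁻⁶ × 139 = 0.0008757.
1/(A₁E₁) + 1/(A₂E₂) = 1/(300×96×10³) + 1/(975×207×10³) = 3.968×10⁻⁸ N⁻¹.
P = 0.0008757 / 3.968×10⁻⁸ = 22070 N = 22.07 kN.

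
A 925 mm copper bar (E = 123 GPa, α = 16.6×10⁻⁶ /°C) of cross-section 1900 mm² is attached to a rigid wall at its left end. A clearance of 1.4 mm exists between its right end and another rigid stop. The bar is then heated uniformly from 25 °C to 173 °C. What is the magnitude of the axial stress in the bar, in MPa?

If the wall were absent the bar would grow by αΔT L = 16.6×10⁻⁶ × 148 × 925 = 2.273 mm.
After closing the 1.4 mm clearance, 2.273 − 1.4 = 0.8725 mm of expansion remains to be suppressed by the wall.
That suppressed elongation corresponds to σ = E·Δ/L = 123×10³ × 0.8725/925 = 116 MPa.

σ ≈ 116 MPa (compressive)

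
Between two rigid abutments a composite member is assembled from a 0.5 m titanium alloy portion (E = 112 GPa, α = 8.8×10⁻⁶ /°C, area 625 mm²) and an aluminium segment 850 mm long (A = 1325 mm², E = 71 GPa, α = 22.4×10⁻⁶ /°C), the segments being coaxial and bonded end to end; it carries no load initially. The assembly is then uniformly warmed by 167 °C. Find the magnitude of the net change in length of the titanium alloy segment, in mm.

|ΔL| ≈ 0.993 mm

Free thermal expansion of the whole bar: Σ αᵢΔT Lᵢ = 8.8×10⁻⁶×167×500 + 22.4×10⁻⁶×167×850 = 3.914 mm.
The rigid supports impose zero overall length change; the single axial force P common to all segments must satisfy P Σ Lᵢ/(AᵢEᵢ) = δ_free.
Σ Lᵢ/(AᵢEᵢ) = 500/(625×112×10³) + 850/(1325×71×10³) = 1.618×10⁻⁵ mm/N.
So P = 3.914 / 1.618×10⁻⁵ = 242 kN, compressive.
For the titanium alloy segment, free thermal change = 8.8×10⁻⁶×167×500 = 0.7348 mm and elastic change from P = 242000×500/(625×112×10³) = 1.728 mm; these oppose, so the net change is 0.993 mm (segment shortens).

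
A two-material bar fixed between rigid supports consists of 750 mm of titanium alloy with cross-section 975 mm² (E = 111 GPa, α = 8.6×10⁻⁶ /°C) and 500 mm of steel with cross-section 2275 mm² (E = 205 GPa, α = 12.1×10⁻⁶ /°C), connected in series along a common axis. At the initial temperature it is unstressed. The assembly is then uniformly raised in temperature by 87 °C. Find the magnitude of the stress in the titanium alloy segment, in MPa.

σ ≈ 139 MPa (compressive)

With the walls removed the bar would change length by δ_free = Σ αᵢΔT Lᵢ = 8.6×10⁻⁶×87×750 + 12.1×10⁻⁶×87×500 = 1.087 mm.
The walls prevent any net length change, so an axial force P (same in every segment) develops. Compatibility: P · Σ Lᵢ/(AᵢEᵢ) = δ_free.
The series flexibility is Σ Lᵢ/(AᵢEᵢ) = 750/(975×111×10³) + 500/(2275×205×10³) = 8.002×10⁻⁶ mm/N.
So P = 1.087 / 8.002×10⁻⁶ = 135.9 kN, compressive.
σ_{titanium alloy} = P / A = 135900 / 975 = 139.4 MPa.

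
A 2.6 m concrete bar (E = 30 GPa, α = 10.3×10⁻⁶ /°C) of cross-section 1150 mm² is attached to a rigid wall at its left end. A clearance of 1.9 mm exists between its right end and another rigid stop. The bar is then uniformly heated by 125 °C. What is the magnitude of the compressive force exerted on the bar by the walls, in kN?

Free thermal elongation = αΔT L = 10.3×10⁻⁶ × 125 × 2600 = 3.348 mm.
The gap closes (δ_free > 1.9 mm) and the wall then resists a further 3.348 − 1.9 = 1.448 mm of expansion.
That suppressed elongation corresponds to σ = E·Δ/L = 30×10³ × 1.448/2600 = 16.7 MPa.
P = σA = 16.7 × 1150 = 19.21 kN.

P ≈ 19.2 kN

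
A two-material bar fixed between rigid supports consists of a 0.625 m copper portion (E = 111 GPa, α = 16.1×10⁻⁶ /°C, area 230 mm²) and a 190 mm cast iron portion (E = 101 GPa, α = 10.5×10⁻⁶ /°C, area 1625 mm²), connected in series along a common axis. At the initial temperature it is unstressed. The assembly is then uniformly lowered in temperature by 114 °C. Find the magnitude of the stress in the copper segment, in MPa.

σ ≈ 233 MPa (tensile)

Free thermal contraction of the whole bar: Σ αᵢΔT Lᵢ = 16.1×10⁻⁶×114×625 + 10.5×10⁻⁶×114×190 = 1.375 mm.
Since the ends are fixed, an axial force P builds up, equal in every segment, with P · Σ Lᵢ/(AᵢEᵢ) = δ_free.
Σ Lᵢ/(AᵢEᵢ) = 625/(230×111×10³) + 190/(1625×101×10³) = 2.564×10⁻⁵ mm/N.
So P = 1.375 / 2.564×10⁻⁵ = 53.61 kN, tensile.
σ_{copper} = P / A = 53610 / 230 = 233.1 MPa.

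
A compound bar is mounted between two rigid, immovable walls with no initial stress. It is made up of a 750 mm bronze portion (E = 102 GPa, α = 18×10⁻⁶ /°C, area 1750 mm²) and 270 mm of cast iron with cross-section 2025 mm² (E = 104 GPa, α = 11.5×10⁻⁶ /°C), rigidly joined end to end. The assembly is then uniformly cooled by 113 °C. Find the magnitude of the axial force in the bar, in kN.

P ≈ 342 kN (tensile)

If the supports were absent, the total length change would be Σ αᵢΔT Lᵢ = 18×10⁻⁶×113×750 + 11.5×10⁻⁶×113×270 = 1.876 mm.
The rigid supports impose zero overall length change; the single axial force P common to all segments must satisfy P Σ Lᵢ/(AᵢEᵢ) = δ_free.
The series flexibility is Σ Lᵢ/(AᵢEᵢ) = 750/(1750×102×10³) + 270/(2025×104×10³) = 5.484×10⁻⁶ mm/N.
So P = 1.876 / 5.484×10⁻⁶ = 342.2 kN, tensile.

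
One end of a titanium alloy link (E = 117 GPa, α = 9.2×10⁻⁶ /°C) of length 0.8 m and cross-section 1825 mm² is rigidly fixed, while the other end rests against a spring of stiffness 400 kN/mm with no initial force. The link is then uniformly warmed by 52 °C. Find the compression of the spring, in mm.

δ ≈ 0.153 mm

If the spring were absent the link would lengthen by αΔT L = 9.2×10⁻⁶ × 52 × 800 = 0.3827 mm.
With a force P in the spring, the elastic change of the link is PL/(AE) and that of the spring is P/k; compatibility requires their sum to equal δ_free.
So P = δ_free / [L/(AE) + 1/k] = 0.3827 / [ 800/(1825×117×10³) + 1/(400×10³) ].
P = 0.3827 / 6.247×10⁻⁶ = 61270 N.
Spring compression = P/k = 61270/(400×10³) = 0.1532 mm.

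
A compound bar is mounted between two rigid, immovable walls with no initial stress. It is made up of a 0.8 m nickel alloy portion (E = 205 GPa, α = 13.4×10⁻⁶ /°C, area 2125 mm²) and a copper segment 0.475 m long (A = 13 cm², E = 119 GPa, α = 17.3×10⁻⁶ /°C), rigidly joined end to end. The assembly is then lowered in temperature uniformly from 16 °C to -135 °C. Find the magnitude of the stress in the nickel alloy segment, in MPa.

σ ≈ 274 MPa (tensile)

With the walls removed the bar would change length by δ_free = Σ αᵢΔT Lᵢ = 13.4×10⁻⁶×151×800 + 17.3×10⁻⁶×151×475 = 2.86 mm.
Since the ends are fixed, an axial force P builds up, equal in every segment, with P · Σ Lᵢ/(AᵢEᵢ) = δ_free.
The series flexibility is Σ Lᵢ/(AᵢEᵢ) = 800/(2125×205×10³) + 475/(1300×119×10³) = 4.907×10⁻⁶ mm/N.
Hence P = δ_free / Σ(L/AE) = 2.86/4.907×10⁻⁶ = 582.8 kN (tensile).
σ_{nickel alloy} = P / A = 582800 / 2125 = 274.2 MPa.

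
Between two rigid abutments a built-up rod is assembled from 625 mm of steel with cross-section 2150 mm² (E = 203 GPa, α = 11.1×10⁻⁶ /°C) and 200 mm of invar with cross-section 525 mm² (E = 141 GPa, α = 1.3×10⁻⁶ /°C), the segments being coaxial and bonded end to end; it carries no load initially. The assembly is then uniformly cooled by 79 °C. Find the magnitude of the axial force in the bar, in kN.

Free thermal contraction of the whole bar: Σ αᵢΔT Lᵢ = 11.1×10⁻⁶×79×625 + 1.3×10⁻⁶×79×200 = 0.5686 mm.
The rigid supports impose zero overall length change; the single axial force P common to all segments must satisfy P Σ Lᵢ/(AᵢEᵢ) = δ_free.
Σ Lᵢ/(AᵢEᵢ) = 625/(2150×203×10³) + 200/(525×141×10³) = 4.134×10⁻⁶ mm/N.
P = 0.5686 / 4.134×10⁻⁶ = 137500 N = 137.5 kN, tensile.

P ≈ 138 kN (tensile)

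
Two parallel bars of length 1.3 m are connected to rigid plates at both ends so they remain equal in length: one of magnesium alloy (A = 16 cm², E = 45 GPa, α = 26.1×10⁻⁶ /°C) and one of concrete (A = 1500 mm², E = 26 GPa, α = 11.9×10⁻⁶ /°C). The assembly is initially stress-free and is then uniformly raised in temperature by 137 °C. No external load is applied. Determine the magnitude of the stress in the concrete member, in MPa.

σ ≈ 32.8 MPa (tensile)

Equilibrium of a rigid end plate with no external load gives equal and opposite internal forces ±P in the two members. Since α_{magnesium alloy} > α_{concrete}, heating drives the magnesium alloy into compression and the concrete into tension.
Equating the net (thermal + elastic) strains gives |α₁ − α₂|·ΔT = P·[1/(A₁E₁) + 1/(A₂E₂)].
|α₁ − α₂|·ΔT = 14.2×10⁻⁶ × 137 = 0.001945.
1/(A₁E₁) + 1/(A₂E₂) = 1/(1600×45×10³) + 1/(1500×26×10³) = 3.953×10⁻⁸ N⁻¹.
P = 0.001945 / 3.953×10⁻⁸ = 49210 N = 49.21 kN.
σ_{concrete} = P/A₂ = 49210/1500 = 32.81 MPa, tensile.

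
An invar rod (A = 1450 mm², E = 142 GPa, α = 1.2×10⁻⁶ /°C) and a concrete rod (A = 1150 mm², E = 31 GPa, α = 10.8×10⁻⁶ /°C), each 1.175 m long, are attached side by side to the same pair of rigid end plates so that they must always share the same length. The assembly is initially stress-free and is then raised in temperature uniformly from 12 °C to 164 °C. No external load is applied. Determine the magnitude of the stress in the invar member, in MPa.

The concrete has the larger α, so on heating it would change length more than the invar if both were free. The rigid plates force a common final length, so the concrete is put into compression and the invar into tension, with equal and opposite forces P (no external load).
Setting the final lengths equal and cancelling L: (α₁ − α₂)ΔT = P/(A₁E₁) + P/(A₂E₂).
|α₁ − α₂|·ΔT = 9.6×10⁻⁶ × 152 = 0.001459.
1/(A₁E₁) + 1/(A₂E₂) = 1/(1450×142×10³) + 1/(1150×31×10³) = 3.291×10⁻⁸ N⁻¹.
So P = 0.001459 / 3.291×10⁻⁸ = 44.34 kN.
σ_{invar} = P/A₁ = 44340/1450 = 30.58 MPa, tensile.

σ ≈ 30.6 MPa (tensile)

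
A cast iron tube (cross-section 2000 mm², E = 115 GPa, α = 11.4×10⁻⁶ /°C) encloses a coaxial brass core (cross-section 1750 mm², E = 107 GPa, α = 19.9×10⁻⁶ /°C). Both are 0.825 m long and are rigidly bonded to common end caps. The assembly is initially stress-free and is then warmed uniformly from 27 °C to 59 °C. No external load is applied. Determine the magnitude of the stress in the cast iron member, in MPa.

Equilibrium of a rigid end plate with no external load gives equal and opposite internal forces ±P in the two members. Since α_{brass} > α_{cast iron}, heating drives the brass into compression and the cast iron into tension.
Setting the final lengths equal and cancelling L: (α₁ − α₂)ΔT = P/(A₁E₁) + P/(A₂E₂).
|α₁ − α₂|·ΔT = 8.5×10⁻⁶ × 32 = 0.000272.
1/(A₁E₁) + 1/(A₂E₂) = 1/(2000×115×10³) + 1/(1750×107×10³) = 9.688×10⁻⁹ N⁻¹.
P = 0.000272 / 9.688×10⁻⁹ = 28080 N = 28.08 kN.
σ_{cast iron} = P/A₁ = 28080/2000 = 14.04 MPa, tensile.

σ ≈ 14 MPa (tensile)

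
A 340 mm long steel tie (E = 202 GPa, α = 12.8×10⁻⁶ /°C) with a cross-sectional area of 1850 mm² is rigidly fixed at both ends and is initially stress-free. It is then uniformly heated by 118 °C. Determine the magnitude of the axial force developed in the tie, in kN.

The ends cannot move, so σ = EαΔT = 202×10³ × 12.8×10⁻⁶ × 118 = 305.1 MPa.
Axial force P = σA = 305.1 × 1850 = 564400 N = 564.4 kN, compressive.

P ≈ 564 kN (compressive)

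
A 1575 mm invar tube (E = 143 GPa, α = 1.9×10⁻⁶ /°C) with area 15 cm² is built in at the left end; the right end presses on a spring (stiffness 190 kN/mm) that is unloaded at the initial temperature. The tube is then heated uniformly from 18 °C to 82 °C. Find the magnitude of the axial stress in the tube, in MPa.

If the spring were absent the tube would lengthen by αΔT L = 1.9×10⁻⁶ × 64 × 1575 = 0.1915 mm.
With a force P in the spring, the elastic change of the tube is PL/(AE) and that of the spring is P/k; compatibility requires their sum to equal δ_free.
P [ L/(AE) + 1/k ] = δ_free → P [ 1575/(1500×143×10³) + 1/(190×10³) ] = 0.1915.
P = 0.1915 / 1.261×10⁻⁵ = 15190 N.
σ = P/A = 15190/1500 = 10.13 MPa.

σ ≈ 10.1 MPa (compressive)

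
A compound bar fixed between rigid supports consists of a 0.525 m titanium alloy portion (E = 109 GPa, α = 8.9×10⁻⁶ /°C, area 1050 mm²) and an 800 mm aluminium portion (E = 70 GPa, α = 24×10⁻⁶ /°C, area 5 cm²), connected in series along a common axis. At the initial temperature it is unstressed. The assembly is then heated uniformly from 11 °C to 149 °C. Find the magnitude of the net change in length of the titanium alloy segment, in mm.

|ΔL| ≈ 0.0942 mm

With the walls removed the bar would change length by δ_free = Σ αᵢΔT Lᵢ = 8.9×10⁻⁶×138×525 + 24×10⁻⁶×138×800 = 3.294 mm.
Since the ends are fixed, an axial force P builds up, equal in every segment, with P · Σ Lᵢ/(AᵢEᵢ) = δ_free.
Σ Lᵢ/(AᵢEᵢ) = 525/(1050×109×10³) + 800/(500×70×10³) = 2.744×10⁻⁵ mm/N.
Hence P = δ_free / Σ(L/AE) = 3.294/2.744×10⁻⁵ = 120 kN (compressive).
For the titanium alloy segment, free thermal change = 8.9×10⁻⁶×138×525 = 0.6448 mm and elastic change from P = 120000×525/(1050×109×10³) = 0.5506 mm; these oppose, so the net change is 0.0942 mm (segment lengthens).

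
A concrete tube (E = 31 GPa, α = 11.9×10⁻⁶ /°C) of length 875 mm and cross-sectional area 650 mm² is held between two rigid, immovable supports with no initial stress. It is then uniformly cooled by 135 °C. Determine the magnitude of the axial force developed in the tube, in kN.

P ≈ 32.4 kN (tensile)

The ends cannot move, so σ = EαΔT = 31×10³ × 11.9×10⁻⁶ × 135 = 49.8 MPa.
Then P = σA = 49.8 × 650 mm² = 32.37 kN, tensile.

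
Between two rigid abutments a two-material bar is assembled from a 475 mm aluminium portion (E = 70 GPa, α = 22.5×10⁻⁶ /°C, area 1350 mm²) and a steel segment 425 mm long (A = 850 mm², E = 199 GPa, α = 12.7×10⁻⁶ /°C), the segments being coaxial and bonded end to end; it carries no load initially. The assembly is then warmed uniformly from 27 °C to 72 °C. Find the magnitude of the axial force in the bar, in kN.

With the walls removed the bar would change length by δ_free = Σ αᵢΔT Lᵢ = 22.5×10⁻⁶×45×475 + 12.7×10⁻⁶×45×425 = 0.7238 mm.
Since the ends are fixed, an axial force P builds up, equal in every segment, with P · Σ Lᵢ/(AᵢEᵢ) = δ_free.
The series flexibility is Σ Lᵢ/(AᵢEᵢ) = 475/(1350×70×10³) + 425/(850×199×10³) = 7.539×10⁻⁶ mm/N.
P = 0.7238 / 7.539×10⁻⁶ = 96010 N = 96.01 kN, compressive.

P ≈ 96 kN (compressive)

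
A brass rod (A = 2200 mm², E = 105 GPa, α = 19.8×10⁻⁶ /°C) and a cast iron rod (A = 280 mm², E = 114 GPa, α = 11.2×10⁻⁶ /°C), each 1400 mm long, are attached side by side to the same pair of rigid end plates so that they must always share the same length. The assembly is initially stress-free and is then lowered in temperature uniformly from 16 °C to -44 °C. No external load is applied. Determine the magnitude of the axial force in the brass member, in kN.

Equilibrium of a rigid end plate with no external load gives equal and opposite internal forces ±P in the two members. Since α_{brass} > α_{cast iron}, cooling drives the brass into tension and the cast iron into compression.
Compatibility of the two members (thermal + elastic change equal): (α₁ − α₂)ΔT = P·[1/(A₁E₁) + 1/(A₂E₂)].
|α₁ − α₂|·ΔT = 8.6×10⁻⁶ × 60 = 0.000516.
1/(A₁E₁) + 1/(A₂E₂) = 1/(2200×105×10³) + 1/(280×114×10³) = 3.566×10⁻⁸ N⁻¹.
So P = 0.000516 / 3.566×10⁻⁸ = 14.47 kN.

P ≈ 14.5 kN (tensile in the brass)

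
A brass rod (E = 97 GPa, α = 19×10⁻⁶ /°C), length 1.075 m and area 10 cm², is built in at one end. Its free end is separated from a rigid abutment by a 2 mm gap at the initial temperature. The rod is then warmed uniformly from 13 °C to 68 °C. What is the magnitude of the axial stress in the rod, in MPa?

σ ≈ 0 MPa

Free thermal elongation = αΔT L = 19×10⁻⁶ × 55 × 1075 = 1.123 mm.
This is smaller than the 2 mm clearance, so the rod expands freely without reaching the stop — the stress is zero.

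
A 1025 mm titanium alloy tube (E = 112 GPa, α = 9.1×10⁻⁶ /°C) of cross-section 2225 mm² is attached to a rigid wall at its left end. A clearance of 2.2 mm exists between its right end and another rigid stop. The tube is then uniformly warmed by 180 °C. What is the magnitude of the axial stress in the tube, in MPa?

σ ≈ 0 MPa

Free thermal elongation = αΔT L = 9.1×10⁻⁶ × 180 × 1025 = 1.679 mm.
This is smaller than the 2.2 mm clearance, so the tube expands freely without reaching the stop — the stress is zero.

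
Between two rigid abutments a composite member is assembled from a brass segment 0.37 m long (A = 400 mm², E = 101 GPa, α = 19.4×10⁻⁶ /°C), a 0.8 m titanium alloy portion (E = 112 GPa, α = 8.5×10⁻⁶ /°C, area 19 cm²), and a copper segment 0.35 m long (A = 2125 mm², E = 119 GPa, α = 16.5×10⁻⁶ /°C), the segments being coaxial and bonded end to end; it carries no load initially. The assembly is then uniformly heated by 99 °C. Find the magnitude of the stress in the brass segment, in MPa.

σ ≈ 342 MPa (compressive)

With the walls removed the bar would change length by δ_free = Σ αᵢΔT Lᵢ = 19.4×10⁻⁶×99×370 + 8.5×10⁻⁶×99×800 + 16.5×10⁻⁶×99×350 = 1.956 mm.
The walls prevent any net length change, so an axial force P (same in every segment) develops. Compatibility: P · Σ Lᵢ/(AᵢEᵢ) = δ_free.
The series flexibility is Σ Lᵢ/(AᵢEᵢ) = 370/(400×101×10³) + 800/(1900×112×10³) + 350/(2125×119×10³) = 1.43×10⁻⁵ mm/N.
P = 1.956 / 1.43×10⁻⁵ = 136700 N = 136.7 kN, compressive.
σ_{brass} = P / A = 136700 / 400 = 341.8 MPa.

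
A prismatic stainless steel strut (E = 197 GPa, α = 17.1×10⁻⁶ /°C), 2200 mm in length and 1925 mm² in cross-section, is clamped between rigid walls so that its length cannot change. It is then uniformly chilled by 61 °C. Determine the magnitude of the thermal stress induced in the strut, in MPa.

With length fixed, the mechanical strain must cancel the thermal strain αΔT = 17.1×10⁻⁶ × 61 = 1043.1×10⁻⁶.
σ = EαΔT = 197×10³ × 17.1×10⁻⁶ × 61 = 205.5 MPa (tensile; the strut is trying to contract).

σ ≈ 205 MPa (tensile)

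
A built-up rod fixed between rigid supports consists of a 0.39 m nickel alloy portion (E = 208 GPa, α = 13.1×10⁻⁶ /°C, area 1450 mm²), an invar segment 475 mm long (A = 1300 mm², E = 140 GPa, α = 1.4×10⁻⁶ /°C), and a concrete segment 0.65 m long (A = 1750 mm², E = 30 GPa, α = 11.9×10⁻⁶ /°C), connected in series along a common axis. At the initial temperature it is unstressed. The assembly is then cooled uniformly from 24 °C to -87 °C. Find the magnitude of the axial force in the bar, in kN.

P ≈ 92.1 kN (tensile)

Free thermal contraction of the whole bar: Σ αᵢΔT Lᵢ = 13.1×10⁻⁶×111×390 + 1.4×10⁻⁶×111×475 + 11.9×10⁻⁶×111×650 = 1.499 mm.
The walls prevent any net length change, so an axial force P (same in every segment) develops. Compatibility: P · Σ Lᵢ/(AᵢEᵢ) = δ_free.
The series flexibility is Σ Lᵢ/(AᵢEᵢ) = 390/(1450×208×10³) + 475/(1300×140×10³) + 650/(1750×30×10³) = 1.628×10⁻⁵ mm/N.
So P = 1.499 / 1.628×10⁻⁵ = 92.08 kN, tensile.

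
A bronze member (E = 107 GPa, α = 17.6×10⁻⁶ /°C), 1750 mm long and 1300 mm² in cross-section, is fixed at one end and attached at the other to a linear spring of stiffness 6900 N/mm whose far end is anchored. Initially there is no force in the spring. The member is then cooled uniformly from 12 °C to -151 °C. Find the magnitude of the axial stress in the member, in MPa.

Free thermal contraction: δ_free = αΔT L = 17.6×10⁻⁶ × 163 × 1750 = 5.02 mm.
With a force P in the spring, the elastic change of the member is PL/(AE) and that of the spring is P/k; compatibility requires their sum to equal δ_free.
So P = δ_free / [L/(AE) + 1/k] = 5.02 / [ 1750/(1300×107×10³) + 1/(6900) ].
P = 5.02 / 0.0001575 = 31870 N.
σ = P/A = 31870/1300 = 24.52 MPa.

σ ≈ 24.5 MPa (tensile)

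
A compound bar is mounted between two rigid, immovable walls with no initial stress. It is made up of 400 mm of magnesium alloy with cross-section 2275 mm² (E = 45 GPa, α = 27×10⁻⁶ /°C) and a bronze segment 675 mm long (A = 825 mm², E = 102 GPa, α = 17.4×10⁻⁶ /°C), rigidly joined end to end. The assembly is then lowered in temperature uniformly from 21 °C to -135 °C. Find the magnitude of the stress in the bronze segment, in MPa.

With the walls removed the bar would change length by δ_free = Σ αᵢΔT Lᵢ = 27×10⁻⁶×156×400 + 17.4×10⁻⁶×156×675 = 3.517 mm.
The walls prevent any net length change, so an axial force P (same in every segment) develops. Compatibility: P · Σ Lᵢ/(AᵢEᵢ) = δ_free.
The series flexibility is Σ Lᵢ/(AᵢEᵢ) = 400/(2275×45×10³) + 675/(825×102×10³) = 1.193×10⁻⁵ mm/N.
Hence P = δ_free / Σ(L/AE) = 3.517/1.193×10⁻⁵ = 294.8 kN (tensile).
σ_{bronze} = P / A = 294800 / 825 = 357.4 MPa.

σ ≈ 357 MPa (tensile)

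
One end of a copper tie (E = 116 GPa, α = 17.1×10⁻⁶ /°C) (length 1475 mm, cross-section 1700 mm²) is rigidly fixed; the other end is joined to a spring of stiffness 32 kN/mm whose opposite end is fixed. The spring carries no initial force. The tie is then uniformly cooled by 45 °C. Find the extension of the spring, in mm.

The unrestrained thermal change is αΔT L = 17.1×10⁻⁶ × 45 × 1475 = 1.135 mm.
With a force P in the spring, the elastic change of the tie is PL/(AE) and that of the spring is P/k; compatibility requires their sum to equal δ_free.
P [ L/(AE) + 1/k ] = δ_free → P [ 1475/(1700×116×10³) + 1/(32×10³) ] = 1.135.
P = 1.135 / 3.873×10⁻⁵ = 29310 N.
Spring extension = P/k = 29310/(32×10³) = 0.9158 mm.

δ ≈ 0.916 mm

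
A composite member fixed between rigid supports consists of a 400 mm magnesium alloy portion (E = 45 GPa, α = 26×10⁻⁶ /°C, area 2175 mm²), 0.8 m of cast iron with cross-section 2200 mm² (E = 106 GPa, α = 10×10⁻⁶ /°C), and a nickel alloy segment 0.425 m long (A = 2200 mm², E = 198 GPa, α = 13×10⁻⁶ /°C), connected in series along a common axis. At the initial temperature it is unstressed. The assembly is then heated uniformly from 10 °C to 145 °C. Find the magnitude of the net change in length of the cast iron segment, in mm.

With the walls removed the bar would change length by δ_free = Σ αᵢΔT Lᵢ = 26×10⁻⁶×135×400 + 10×10⁻⁶×135×800 + 13×10⁻⁶×135×425 = 3.23 mm.
The rigid supports impose zero overall length change; the single axial force P common to all segments must satisfy P Σ Lᵢ/(AᵢEᵢ) = δ_free.
Σ Lᵢ/(AᵢEᵢ) = 400/(2175×45×10³) + 800/(2200×106×10³) + 425/(2200×198×10³) = 8.493×10⁻⁶ mm/N.
Hence P = δ_free / Σ(L/AE) = 3.23/8.493×10⁻⁶ = 380.3 kN (compressive).
For the cast iron segment, free thermal change = 10×10⁻⁶×135×800 = 1.08 mm and elastic change from P = 380300×800/(2200×106×10³) = 1.305 mm; these oppose, so the net change is 0.225 mm (segment shortens).

|ΔL| ≈ 0.225 mm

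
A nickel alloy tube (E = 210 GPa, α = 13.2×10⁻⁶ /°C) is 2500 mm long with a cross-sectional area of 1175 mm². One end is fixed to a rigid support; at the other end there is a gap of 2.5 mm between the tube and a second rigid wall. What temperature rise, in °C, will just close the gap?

ΔT ≈ 75.8 °C

The gap closes when αΔT L = 2.5 mm, since the tube is still unstressed at that instant.
ΔT = 2.5 / (13.2×10⁻⁶ × 2500) = 75.76 °C.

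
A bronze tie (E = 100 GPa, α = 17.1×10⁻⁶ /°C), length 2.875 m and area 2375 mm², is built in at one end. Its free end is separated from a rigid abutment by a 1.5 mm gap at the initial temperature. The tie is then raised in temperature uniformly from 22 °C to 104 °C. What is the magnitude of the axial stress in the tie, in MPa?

Unrestrained expansion: δ_free = αΔT L = 17.1×10⁻⁶ × 82 × 2875 = 4.031 mm.
The gap closes (δ_free > 1.5 mm) and the wall then resists a further 4.031 − 1.5 = 2.531 mm of expansion.
That suppressed elongation corresponds to σ = E·Δ/L = 100×10³ × 2.531/2875 = 88.05 MPa.

σ ≈ 88 MPa (compressive)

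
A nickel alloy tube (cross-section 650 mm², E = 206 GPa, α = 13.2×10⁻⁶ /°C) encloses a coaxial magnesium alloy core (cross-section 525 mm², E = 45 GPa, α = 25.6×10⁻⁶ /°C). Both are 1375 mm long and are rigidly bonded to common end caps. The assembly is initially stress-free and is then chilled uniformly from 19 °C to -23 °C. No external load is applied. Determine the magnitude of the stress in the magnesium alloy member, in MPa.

σ ≈ 19.9 MPa (tensile)

Equilibrium of a rigid end plate with no external load gives equal and opposite internal forces ±P in the two members. Since α_{magnesium alloy} > α_{nickel alloy}, cooling drives the magnesium alloy into tension and the nickel alloy into compression.
Setting the final lengths equal and cancelling L: (α₁ − α₂)ΔT = P/(A₁E₁) + P/(A₂E₂).
|α₁ − α₂|·ΔT = 12.4×10⁻⁶ × 42 = 0.0005208.
1/(A₁E₁) + 1/(A₂E₂) = 1/(650×206×10³) + 1/(525×45×10³) = 4.98×10⁻⁸ N⁻¹.
So P = 0.0005208 / 4.98×10⁻⁸ = 10.46 kN.
σ_{magnesium alloy} = P/A₂ = 10460/525 = 19.92 MPa, tensile.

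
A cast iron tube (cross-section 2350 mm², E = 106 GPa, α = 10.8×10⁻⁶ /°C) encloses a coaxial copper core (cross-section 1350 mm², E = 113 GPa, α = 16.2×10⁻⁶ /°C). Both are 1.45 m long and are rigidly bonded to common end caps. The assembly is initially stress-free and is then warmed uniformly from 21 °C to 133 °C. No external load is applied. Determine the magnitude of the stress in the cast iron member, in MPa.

σ ≈ 24.3 MPa (tensile)

Both members must finish at the same length. With the larger α, the copper tends to over-expand; the plates restrain it, putting the copper in compression and the cast iron in tension. With no external load the two internal forces are equal and opposite, magnitude P.
Setting the final lengths equal and cancelling L: (α₁ − α₂)ΔT = P/(A₁E₁) + P/(A₂E₂).
|α₁ − α₂|·ΔT = 5.4×10⁻⁶ × 112 = 0.0006048.
1/(A₁E₁) + 1/(A₂E₂) = 1/(2350×106×10³) + 1/(1350×113×10³) = 1.057×10⁻⁸ N⁻¹.
P = 0.0006048 / 1.057×10⁻⁸ = 57220 N = 57.22 kN.
σ_{cast iron} = P/A₁ = 57220/2350 = 24.35 MPa, tensile.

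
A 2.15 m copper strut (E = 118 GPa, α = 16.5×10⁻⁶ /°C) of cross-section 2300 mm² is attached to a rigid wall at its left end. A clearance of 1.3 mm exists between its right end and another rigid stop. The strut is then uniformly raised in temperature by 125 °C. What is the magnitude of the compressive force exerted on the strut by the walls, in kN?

Unrestrained expansion: δ_free = αΔT L = 16.5×10⁻⁶ × 125 × 2150 = 4.434 mm.
This exceeds the 1.3 mm gap, so the wall pushes back. The portion of expansion that must be recovered elastically is δ_free − gap = 4.434 − 1.3 = 3.134 mm.
That suppressed elongation corresponds to σ = E·Δ/L = 118×10³ × 3.134/2150 = 172 MPa.
Force on the wall = σA = 172 × 2300 mm² = 395.7 kN.

P ≈ 396 kN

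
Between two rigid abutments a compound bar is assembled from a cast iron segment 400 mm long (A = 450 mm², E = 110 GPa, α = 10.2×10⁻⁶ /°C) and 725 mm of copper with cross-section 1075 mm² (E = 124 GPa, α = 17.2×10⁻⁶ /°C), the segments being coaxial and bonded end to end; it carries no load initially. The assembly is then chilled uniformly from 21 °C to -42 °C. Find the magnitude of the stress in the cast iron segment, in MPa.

σ ≈ 171 MPa (tensile)

Free thermal contraction of the whole bar: Σ αᵢΔT Lᵢ = 10.2×10⁻⁶×63×400 + 17.2×10⁻⁶×63×725 = 1.043 mm.
The rigid supports impose zero overall length change; the single axial force P common to all segments must satisfy P Σ Lᵢ/(AᵢEᵢ) = δ_free.
Σ Lᵢ/(AᵢEᵢ) = 400/(450×110×10³) + 725/(1075×124×10³) = 1.352×10⁻⁵ mm/N.
Hence P = δ_free / Σ(L/AE) = 1.043/1.352×10⁻⁵ = 77.12 kN (tensile).
σ_{cast iron} = P / A = 77120 / 450 = 171.4 MPa.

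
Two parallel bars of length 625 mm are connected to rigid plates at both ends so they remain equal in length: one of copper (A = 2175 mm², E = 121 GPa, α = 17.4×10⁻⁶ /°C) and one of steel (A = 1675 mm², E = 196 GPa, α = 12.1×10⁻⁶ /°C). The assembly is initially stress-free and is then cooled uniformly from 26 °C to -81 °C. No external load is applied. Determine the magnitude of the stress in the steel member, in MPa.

σ ≈ 49.5 MPa (compressive)

Both members must finish at the same length. With the larger α, the copper tends to over-contract; the plates restrain it, putting the copper in tension and the steel in compression. With no external load the two internal forces are equal and opposite, magnitude P.
Compatibility of the two members (thermal + elastic change equal): (α₁ − α₂)ΔT = P·[1/(A₁E₁) + 1/(A₂E₂)].
|α₁ − α₂|·ΔT = 5.3×10⁻⁶ × 107 = 0.0005671.
1/(A₁E₁) + 1/(A₂E₂) = 1/(2175×121×10³) + 1/(1675×196×10³) = 6.846×10⁻⁹ N⁻¹.
P = 0.0005671 / 6.846×10⁻⁹ = 82840 N = 82.84 kN.
σ_{steel} = P/A₂ = 82840/1675 = 49.46 MPa, compressive.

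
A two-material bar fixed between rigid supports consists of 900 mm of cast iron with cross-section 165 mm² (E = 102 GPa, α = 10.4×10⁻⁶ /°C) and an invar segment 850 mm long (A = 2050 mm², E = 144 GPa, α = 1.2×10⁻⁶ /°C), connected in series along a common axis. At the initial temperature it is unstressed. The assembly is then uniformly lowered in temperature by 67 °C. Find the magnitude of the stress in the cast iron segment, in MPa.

Free thermal contraction of the whole bar: Σ αᵢΔT Lᵢ = 10.4×10⁻⁶×67×900 + 1.2×10⁻⁶×67×850 = 0.6955 mm.
Since the ends are fixed, an axial force P builds up, equal in every segment, with P · Σ Lᵢ/(AᵢEᵢ) = δ_free.
Σ Lᵢ/(AᵢEᵢ) = 900/(165×102×10³) + 850/(2050×144×10³) = 5.636×10⁻⁵ mm/N.
P = 0.6955 / 5.636×10⁻⁵ = 12340 N = 12.34 kN, tensile.
σ_{cast iron} = P / A = 12340 / 165 = 74.79 MPa.

σ ≈ 74.8 MPa (tensile)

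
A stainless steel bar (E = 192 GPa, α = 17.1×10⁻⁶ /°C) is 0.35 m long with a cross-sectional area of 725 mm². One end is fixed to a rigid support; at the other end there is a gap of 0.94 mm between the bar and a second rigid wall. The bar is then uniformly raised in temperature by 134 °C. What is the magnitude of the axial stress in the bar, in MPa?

If the wall were absent the bar would grow by αΔT L = 17.1×10⁻⁶ × 134 × 350 = 0.802 mm.
This is smaller than the 0.94 mm clearance, so the bar expands freely without reaching the stop — the stress is zero.

σ ≈ 0 MPa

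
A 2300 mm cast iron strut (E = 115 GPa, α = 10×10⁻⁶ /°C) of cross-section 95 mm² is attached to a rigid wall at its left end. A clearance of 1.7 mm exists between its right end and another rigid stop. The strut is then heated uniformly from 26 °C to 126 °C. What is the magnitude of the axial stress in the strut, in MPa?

σ ≈ 30 MPa (compressive)

Free thermal elongation = αΔT L = 10×10⁻⁶ × 100 × 2300 = 2.3 mm.
This exceeds the 1.7 mm gap, so the wall pushes back. The portion of expansion that must be recovered elastically is δ_free − gap = 2.3 − 1.7 = 0.6 mm.
So σ = E(δ_free − g)/L = 115×10³ × 0.6/2300 = 30 MPa.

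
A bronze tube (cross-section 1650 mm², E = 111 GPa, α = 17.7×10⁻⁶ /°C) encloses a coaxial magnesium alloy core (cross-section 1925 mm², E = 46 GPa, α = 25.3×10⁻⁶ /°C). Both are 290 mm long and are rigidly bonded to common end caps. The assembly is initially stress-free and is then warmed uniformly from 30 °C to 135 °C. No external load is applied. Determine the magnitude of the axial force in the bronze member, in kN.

P ≈ 47.6 kN (tensile in the bronze)

Both members must finish at the same length. With the larger α, the magnesium alloy tends to over-expand; the plates restrain it, putting the magnesium alloy in compression and the bronze in tension. With no external load the two internal forces are equal and opposite, magnitude P.
Compatibility of the two members (thermal + elastic change equal): (α₁ − α₂)ΔT = P·[1/(A₁E₁) + 1/(A₂E₂)].
|α₁ − α₂|·ΔT = 7.6×10⁻⁶ × 105 = 0.000798.
1/(A₁E₁) + 1/(A₂E₂) = 1/(1650×111×10³) + 1/(1925×46×10³) = 1.675×10⁻⁸ N⁻¹.
So P = 0.000798 / 1.675×10⁻⁸ = 47.63 kN.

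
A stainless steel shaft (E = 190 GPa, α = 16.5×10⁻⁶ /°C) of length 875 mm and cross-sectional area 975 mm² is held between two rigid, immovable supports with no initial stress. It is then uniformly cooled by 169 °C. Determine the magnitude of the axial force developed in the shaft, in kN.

P ≈ 517 kN (tensile)

The ends cannot move, so σ = EαΔT = 190×10³ × 16.5×10⁻⁶ × 169 = 529.8 MPa.
Then P = σA = 529.8 × 975 mm² = 516.6 kN, tensile.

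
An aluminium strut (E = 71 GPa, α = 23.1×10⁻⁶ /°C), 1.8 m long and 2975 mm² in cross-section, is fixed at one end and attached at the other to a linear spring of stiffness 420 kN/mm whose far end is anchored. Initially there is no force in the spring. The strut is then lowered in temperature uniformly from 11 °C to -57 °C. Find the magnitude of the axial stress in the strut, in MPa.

The unrestrained thermal change is αΔT L = 23.1×10⁻⁶ × 68 × 1800 = 2.827 mm.
With a force P in the spring, the elastic change of the strut is PL/(AE) and that of the spring is P/k; compatibility requires their sum to equal δ_free.
So P = δ_free / [L/(AE) + 1/k] = 2.827 / [ 1800/(2975×71×10³) + 1/(420×10³) ].
P = 2.827 / 1.09×10⁻⁵ = 259300 N.
σ = P/A = 259300/2975 = 87.17 MPa.

σ ≈ 87.2 MPa (tensile)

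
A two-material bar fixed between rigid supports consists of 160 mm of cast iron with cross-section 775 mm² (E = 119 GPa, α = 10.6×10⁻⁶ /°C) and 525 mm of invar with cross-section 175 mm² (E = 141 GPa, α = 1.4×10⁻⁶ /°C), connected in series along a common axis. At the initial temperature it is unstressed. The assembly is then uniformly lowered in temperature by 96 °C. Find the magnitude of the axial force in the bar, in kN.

P ≈ 10.1 kN (tensile)

Free thermal contraction of the whole bar: Σ αᵢΔT Lᵢ = 10.6×10⁻⁶×96×160 + 1.4×10⁻⁶×96×525 = 0.2334 mm.
The rigid supports impose zero overall length change; the single axial force P common to all segments must satisfy P Σ Lᵢ/(AᵢEᵢ) = δ_free.
The series flexibility is Σ Lᵢ/(AᵢEᵢ) = 160/(775×119×10³) + 525/(175×141×10³) = 2.301×10⁻⁵ mm/N.
So P = 0.2334 / 2.301×10⁻⁵ = 10.14 kN, tensile.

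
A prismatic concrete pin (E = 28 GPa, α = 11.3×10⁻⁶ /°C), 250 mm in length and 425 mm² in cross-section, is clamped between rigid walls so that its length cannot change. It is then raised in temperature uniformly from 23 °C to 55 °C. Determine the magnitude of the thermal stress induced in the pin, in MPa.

With length fixed, the mechanical strain must cancel the thermal strain αΔT = 11.3×10⁻⁶ × 32 = 361.6×10⁻⁶.
Hence σ = E·αΔT = 28×10³ × 361.6×10⁻⁶ = 10.12 MPa, compressive.

σ ≈ 10.1 MPa (compressive)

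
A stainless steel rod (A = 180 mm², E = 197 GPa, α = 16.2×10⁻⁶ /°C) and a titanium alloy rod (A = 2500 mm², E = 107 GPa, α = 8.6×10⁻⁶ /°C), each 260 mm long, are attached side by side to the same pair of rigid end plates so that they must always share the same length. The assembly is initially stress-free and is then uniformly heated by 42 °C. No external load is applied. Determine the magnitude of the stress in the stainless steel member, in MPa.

σ ≈ 55.5 MPa (compressive)

Equilibrium of a rigid end plate with no external load gives equal and opposite internal forces ±P in the two members. Since α_{stainless steel} > α_{titanium alloy}, heating drives the stainless steel into compression and the titanium alloy into tension.
Equating the net (thermal + elastic) strains gives |α₁ − α₂|·ΔT = P·[1/(A₁E₁) + 1/(A₂E₂)].
|α₁ − α₂|·ΔT = 7.6×10⁻⁶ × 42 = 0.0003192.
1/(A₁E₁) + 1/(A₂E₂) = 1/(180×197×10³) + 1/(2500×107×10³) = 3.194×10⁻⁸ N⁻¹.
So P = 0.0003192 / 3.194×10⁻⁸ = 9.994 kN.
σ_{stainless steel} = P/A₁ = 9994/180 = 55.52 MPa, compressive.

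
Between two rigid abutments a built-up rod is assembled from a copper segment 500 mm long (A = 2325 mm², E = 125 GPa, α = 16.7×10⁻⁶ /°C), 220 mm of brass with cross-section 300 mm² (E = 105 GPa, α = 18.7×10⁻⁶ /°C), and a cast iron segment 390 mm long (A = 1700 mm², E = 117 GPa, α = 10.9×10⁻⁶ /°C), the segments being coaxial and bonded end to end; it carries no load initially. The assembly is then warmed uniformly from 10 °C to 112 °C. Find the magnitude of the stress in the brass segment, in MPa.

If the supports were absent, the total length change would be Σ αᵢΔT Lᵢ = 16.7×10⁻⁶×102×500 + 18.7×10⁻⁶×102×220 + 10.9×10⁻⁶×102×390 = 1.705 mm.
The rigid supports impose zero overall length change; the single axial force P common to all segments must satisfy P Σ Lᵢ/(AᵢEᵢ) = δ_free.
Σ Lᵢ/(AᵢEᵢ) = 500/(2325×125×10³) + 220/(300×105×10³) + 390/(1700×117×10³) = 1.067×10⁻⁵ mm/N.
So P = 1.705 / 1.067×10⁻⁵ = 159.9 kN, compressive.
σ_{brass} = P / A = 159900 / 300 = 532.9 MPa.

σ ≈ 533 MPa (compressive)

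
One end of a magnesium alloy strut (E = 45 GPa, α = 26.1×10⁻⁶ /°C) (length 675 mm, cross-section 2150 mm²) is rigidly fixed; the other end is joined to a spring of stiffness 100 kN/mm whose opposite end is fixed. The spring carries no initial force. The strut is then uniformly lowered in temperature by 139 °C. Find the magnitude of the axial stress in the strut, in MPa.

σ ≈ 67.1 MPa (tensile)

If the spring were absent the strut would shorten by αΔT L = 26.1×10⁻⁶ × 139 × 675 = 2.449 mm.
With a force P in the spring, the elastic change of the strut is PL/(AE) and that of the spring is P/k; compatibility requires their sum to equal δ_free.
So P = δ_free / [L/(AE) + 1/k] = 2.449 / [ 675/(2150×45×10³) + 1/(100×10³) ].
P = 2.449 / 1.698×10⁻⁵ = 144200 N.
σ = P/A = 144200/2150 = 67.09 MPa.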